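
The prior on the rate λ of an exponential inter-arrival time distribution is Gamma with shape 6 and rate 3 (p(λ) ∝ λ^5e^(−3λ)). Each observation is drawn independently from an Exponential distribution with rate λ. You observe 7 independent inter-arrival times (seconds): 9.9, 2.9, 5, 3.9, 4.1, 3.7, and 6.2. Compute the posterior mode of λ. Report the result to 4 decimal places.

λ̂_MAP = 0.3101

The Exponential(rate=λ) likelihood is ∝ λ^n e^(−λΣtᵢ). Here n = 7 and Σtᵢ = 9.9 + 2.9 + 5 + 3.9 + 4.1 + 3.7 + 6.2 = 35.7.
Posterior ∝ λ^5e^(−3λ) · λ^7e^(−35.7λ) = λ^12e^(−38.7λ), i.e. Gamma(13, 38.7).
Mode = (a−1)/b = 12/38.7 ≈ 0.3101.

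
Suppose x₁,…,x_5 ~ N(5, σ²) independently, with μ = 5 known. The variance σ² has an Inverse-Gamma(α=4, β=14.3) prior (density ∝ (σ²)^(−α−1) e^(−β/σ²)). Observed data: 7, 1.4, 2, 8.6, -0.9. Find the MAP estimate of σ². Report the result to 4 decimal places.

Sum of squared deviations about the known mean: SS = (7−5)² + (1.4−5)² + (2−5)² + (8.6−5)² + (-0.9−5)² = 73.73.
The Normal likelihood contributes (σ²)^(−n/2) exp(−SS/(2σ²)), so the posterior is Inverse-Gamma(α + n/2, β + SS/2) = Inverse-Gamma(6.5, 51.165).
The mode of Inverse-Gamma(a, b) is b/(a+1) = 51.165/7.5 ≈ 6.8220.

σ̂²_MAP = 6.8220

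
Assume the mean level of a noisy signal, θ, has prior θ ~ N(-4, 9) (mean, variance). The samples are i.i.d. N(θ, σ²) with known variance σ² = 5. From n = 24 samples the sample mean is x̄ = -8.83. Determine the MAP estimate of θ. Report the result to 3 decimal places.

θ̂_MAP = -8.721

n = 24, x̄ = -8.83.
For a Normal prior and Normal likelihood with known variance, the posterior is Normal; its mode equals its mean, the precision-weighted average.
Prior precision 1/σ₀² = 1/9; data precision n/σ² = 24/5 = 4.8.
θ̂ = ((1/9)·(-4) + 4.8·(-8.83)) / (1/9 + 4.8) = (-48182/1125)/(221/45) = -48182/5525 ≈ -8.721.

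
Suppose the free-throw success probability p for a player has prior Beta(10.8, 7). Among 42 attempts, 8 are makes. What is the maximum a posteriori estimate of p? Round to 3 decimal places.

Prior: Beta(10.8, 7).
Data: 8 successes in 42 trials. The binomial likelihood contributes p^8(1−p)^34, so the posterior is Beta(10.8+8, 7+34) = Beta(18.8, 41).
For Beta(a, b) with a, b > 1 the mode is (a−1)/(a+b−2) = 17.8/57.8 ≈ 0.308.

p̂_MAP = 0.308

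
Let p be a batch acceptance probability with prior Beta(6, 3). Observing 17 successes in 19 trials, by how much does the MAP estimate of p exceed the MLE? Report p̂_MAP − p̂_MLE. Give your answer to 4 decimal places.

Posterior is Beta(23, 5); MAP = (23−1)/(28−2) = 22/26 ≈ 0.84615.
MLE ignores the prior: p̂_MLE = k/n = 17/19 ≈ 0.89474.
Difference = 22/26 − 17/19 = -12/247 ≈ -0.0486.

MAP − MLE = -0.0486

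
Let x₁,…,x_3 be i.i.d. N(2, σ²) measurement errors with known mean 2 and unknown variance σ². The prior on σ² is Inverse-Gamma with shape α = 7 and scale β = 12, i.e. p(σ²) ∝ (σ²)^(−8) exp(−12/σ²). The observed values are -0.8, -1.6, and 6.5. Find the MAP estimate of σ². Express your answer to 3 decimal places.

Sum of squared deviations about the known mean: SS = (-0.8−2)² + (-1.6−2)² + (6.5−2)² = 41.05.
The Normal likelihood contributes (σ²)^(−n/2) exp(−SS/(2σ²)), so the posterior is Inverse-Gamma(α + n/2, β + SS/2) = Inverse-Gamma(8.5, 32.525).
The mode of Inverse-Gamma(a, b) is b/(a+1) = 32.525/9.5 ≈ 3.424.

σ̂²_MAP = 3.424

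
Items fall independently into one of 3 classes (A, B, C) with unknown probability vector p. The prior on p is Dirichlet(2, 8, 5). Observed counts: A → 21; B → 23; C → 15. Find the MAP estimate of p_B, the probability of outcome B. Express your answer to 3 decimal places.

MAP estimate of p_B = 0.423

The posterior is Dirichlet(αᵢ + nᵢ) = Dirichlet(23, 31, 20).
For a Dirichlet(a₁,…,a_K) with all aᵢ > 1, the mode has j-th component (aⱼ − 1)/(Σaᵢ − K).
Here Σaᵢ = 74 and K = 3, so p_B = (31 − 1)/(74 − 3) = 30/71 ≈ 0.423.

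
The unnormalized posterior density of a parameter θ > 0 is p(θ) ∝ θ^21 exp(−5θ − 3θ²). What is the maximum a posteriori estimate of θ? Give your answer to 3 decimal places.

θ̂_MAP = 1.500

ℓ'(θ) = 21/θ − 5 − 6θ. Setting this to zero and multiplying by θ: 6θ² + 5θ − 21 = 0.
θ = (−5 + √(5² + 4·6·21)) / (2·6) = (−5 + √529) / 12 = (−5 + 23)/12 = 3/2.
ℓ''(θ) = −21/θ² − 6 < 0, confirming a maximum.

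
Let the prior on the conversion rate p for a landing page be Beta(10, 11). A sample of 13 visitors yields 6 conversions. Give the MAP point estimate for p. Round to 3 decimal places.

p̂_MAP = 0.469

Prior: Beta(10, 11).
Data: 6 successes in 13 trials. The binomial likelihood contributes p^6(1−p)^7, so the posterior is Beta(10+6, 11+7) = Beta(16, 18).
For Beta(a, b) with a, b > 1 the mode is (a−1)/(a+b−2) = 15/32 ≈ 0.469.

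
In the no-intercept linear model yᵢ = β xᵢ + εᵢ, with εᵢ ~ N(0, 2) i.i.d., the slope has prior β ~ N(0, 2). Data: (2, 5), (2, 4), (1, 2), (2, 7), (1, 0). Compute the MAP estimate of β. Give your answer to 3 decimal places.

log p(β | y) = −Σ(yᵢ − βxᵢ)²/(2·2) − β²/(2·2) + const.
Setting the derivative to zero: Σxᵢ(yᵢ − βxᵢ)/2 − β/2 = 0, so β = Σxᵢyᵢ / (Σxᵢ² + σ²/τ²).
Σxᵢyᵢ = 2·5 + 2·4 + 1·2 + 2·7 + 1·0 = 34; Σxᵢ² = 14; σ²/τ² = 1.
β̂_MAP = 34 / (14 + 1) = 34/15 ≈ 2.267.

β̂_MAP = 2.267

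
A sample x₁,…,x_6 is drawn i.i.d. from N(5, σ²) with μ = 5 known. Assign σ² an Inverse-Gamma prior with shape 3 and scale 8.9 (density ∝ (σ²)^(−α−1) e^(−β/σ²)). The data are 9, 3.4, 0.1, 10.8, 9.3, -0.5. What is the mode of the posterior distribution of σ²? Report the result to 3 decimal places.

σ̂²_MAP = 10.196

Sum of squared deviations about the known mean: SS = (9−5)² + (3.4−5)² + (0.1−5)² + (10.8−5)² + (9.3−5)² + (-0.5−5)² = 124.95.
The Normal likelihood contributes (σ²)^(−n/2) exp(−SS/(2σ²)), so the posterior is Inverse-Gamma(α + n/2, β + SS/2) = Inverse-Gamma(6, 71.375).
The mode of Inverse-Gamma(a, b) is b/(a+1) = 71.375/7 ≈ 10.196.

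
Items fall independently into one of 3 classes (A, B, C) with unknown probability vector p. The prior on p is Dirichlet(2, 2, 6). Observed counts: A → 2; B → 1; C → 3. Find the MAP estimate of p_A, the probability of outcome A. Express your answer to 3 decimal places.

The posterior is Dirichlet(αᵢ + nᵢ) = Dirichlet(4, 3, 9).
For a Dirichlet(a₁,…,a_K) with all aᵢ > 1, the mode has j-th component (aⱼ − 1)/(Σaᵢ − K).
Here Σaᵢ = 16 and K = 3, so p_A = (4 − 1)/(16 − 3) = 3/13 ≈ 0.231.

MAP estimate of p_A = 0.231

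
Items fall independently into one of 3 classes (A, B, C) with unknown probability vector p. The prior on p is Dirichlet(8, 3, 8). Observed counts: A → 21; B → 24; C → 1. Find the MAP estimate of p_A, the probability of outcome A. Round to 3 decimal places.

MAP estimate of p_A = 0.452

The posterior is Dirichlet(αᵢ + nᵢ) = Dirichlet(29, 27, 9).
For a Dirichlet(a₁,…,a_K) with all aᵢ > 1, the mode has j-th component (aⱼ − 1)/(Σaᵢ − K).
Here Σaᵢ = 65 and K = 3, so p_A = (29 − 1)/(65 − 3) = 28/62 ≈ 0.452.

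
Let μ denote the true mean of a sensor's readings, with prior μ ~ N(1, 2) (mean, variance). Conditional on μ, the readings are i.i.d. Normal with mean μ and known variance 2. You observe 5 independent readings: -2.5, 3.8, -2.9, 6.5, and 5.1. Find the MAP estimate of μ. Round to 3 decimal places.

μ̂_MAP = 1.833

n = 5; x̄ = ((-2.5) + 3.8 + (-2.9) + 6.5 + 5.1)/5 = 10/5 = 2.
For a Normal prior and Normal likelihood with known variance, the posterior is Normal; its mode equals its mean, the precision-weighted average.
Prior precision 1/σ₀² = 1/2 = 0.5; data precision n/σ² = 5/2 = 2.5.
μ̂ = (0.5·1 + 2.5·2) / (0.5 + 2.5) = 5.5/3 = 11/6 ≈ 1.833.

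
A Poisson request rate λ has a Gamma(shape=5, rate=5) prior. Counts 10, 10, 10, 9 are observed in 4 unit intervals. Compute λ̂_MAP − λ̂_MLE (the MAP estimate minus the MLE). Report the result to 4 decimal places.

MAP − MLE = -4.9722

Σxᵢ = 39. Posterior is Gamma(44, 9); MAP = (44−1)/9 = 43/9 ≈ 4.77778.
MLE = x̄ = 39/4 ≈ 9.75000.
Difference = 43/9 − 39/4 = -179/36 ≈ -4.9722.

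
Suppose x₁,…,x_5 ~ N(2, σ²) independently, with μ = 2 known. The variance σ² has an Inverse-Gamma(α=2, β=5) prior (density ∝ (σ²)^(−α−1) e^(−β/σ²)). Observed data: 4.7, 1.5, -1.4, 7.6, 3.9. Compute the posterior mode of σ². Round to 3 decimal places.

Sum of squared deviations about the known mean: SS = (4.7−2)² + (1.5−2)² + (-1.4−2)² + (7.6−2)² + (3.9−2)² = 54.07.
The Normal likelihood contributes (σ²)^(−n/2) exp(−SS/(2σ²)), so the posterior is Inverse-Gamma(α + n/2, β + SS/2) = Inverse-Gamma(4.5, 32.035).
The mode of Inverse-Gamma(a, b) is b/(a+1) = 32.035/5.5 ≈ 5.825.

σ̂²_MAP = 5.825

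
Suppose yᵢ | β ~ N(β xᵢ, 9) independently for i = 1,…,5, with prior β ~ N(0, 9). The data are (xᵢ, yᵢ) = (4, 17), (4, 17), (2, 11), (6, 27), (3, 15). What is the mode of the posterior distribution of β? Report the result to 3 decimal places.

β̂_MAP = 4.451

log p(β | y) = −Σ(yᵢ − βxᵢ)²/(2·9) − β²/(2·9) + const.
Setting the derivative to zero: Σxᵢ(yᵢ − βxᵢ)/9 − β/9 = 0, so β = Σxᵢyᵢ / (Σxᵢ² + σ²/τ²).
Σxᵢyᵢ = 4·17 + 4·17 + 2·11 + 6·27 + 3·15 = 365; Σxᵢ² = 81; σ²/τ² = 1.
β̂_MAP = 365 / (81 + 1) = 365/82 ≈ 4.451.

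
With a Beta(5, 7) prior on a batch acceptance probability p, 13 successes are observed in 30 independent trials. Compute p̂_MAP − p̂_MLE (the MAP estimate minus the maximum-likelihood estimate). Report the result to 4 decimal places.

Posterior is Beta(18, 24); MAP = (18−1)/(42−2) = 17/40 ≈ 0.42500.
MLE ignores the prior: p̂_MLE = k/n = 13/30 ≈ 0.43333.
Difference = 17/40 − 13/30 = -1/120 ≈ -0.0083.

MAP − MLE = -0.0083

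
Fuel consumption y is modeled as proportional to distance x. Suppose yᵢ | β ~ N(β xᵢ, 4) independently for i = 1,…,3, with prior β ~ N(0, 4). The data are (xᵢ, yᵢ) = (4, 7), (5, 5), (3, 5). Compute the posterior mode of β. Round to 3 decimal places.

log p(β | y) = −Σ(yᵢ − βxᵢ)²/(2·4) − β²/(2·4) + const.
Setting the derivative to zero: Σxᵢ(yᵢ − βxᵢ)/4 − β/4 = 0, so β = Σxᵢyᵢ / (Σxᵢ² + σ²/τ²).
Σxᵢyᵢ = 4·7 + 5·5 + 3·5 = 68; Σxᵢ² = 50; σ²/τ² = 1.
β̂_MAP = 68 / (50 + 1) = 68/51 ≈ 1.333.

β̂_MAP = 1.333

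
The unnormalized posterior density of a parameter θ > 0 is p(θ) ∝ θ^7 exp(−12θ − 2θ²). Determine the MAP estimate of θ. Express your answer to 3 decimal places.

θ̂_MAP = 0.500

ℓ'(θ) = 7/θ − 12 − 4θ. Setting this to zero and multiplying by θ: 4θ² + 12θ − 7 = 0.
θ = (−12 + √(12² + 4·4·7)) / (2·4) = (−12 + √256) / 8 = (−12 + 16)/8 = 1/2.
ℓ''(θ) = −7/θ² − 4 < 0, confirming a maximum.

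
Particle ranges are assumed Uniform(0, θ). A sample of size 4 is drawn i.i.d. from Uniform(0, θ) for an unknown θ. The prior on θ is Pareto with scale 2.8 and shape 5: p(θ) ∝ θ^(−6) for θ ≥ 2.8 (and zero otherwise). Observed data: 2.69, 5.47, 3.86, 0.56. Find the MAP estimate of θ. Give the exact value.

The Uniform(0, θ) likelihood is θ^(−n) for θ ≥ max(xᵢ), zero otherwise. Here max(xᵢ) = 5.47.
Posterior ∝ θ^(−6) · θ^(−4) = θ^(−10) on θ ≥ max(2.8, 5.47) = 5.47.
This density is strictly decreasing in θ, so the posterior mode lies at the lower boundary of the support.

θ̂_MAP = 5.47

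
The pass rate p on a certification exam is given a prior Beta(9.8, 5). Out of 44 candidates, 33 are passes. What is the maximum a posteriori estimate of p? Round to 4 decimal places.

Prior: Beta(9.8, 5).
Data: 33 successes in 44 trials. The binomial likelihood contributes p^33(1−p)^11, so the posterior is Beta(9.8+33, 5+11) = Beta(42.8, 16).
For Beta(a, b) with a, b > 1 the mode is (a−1)/(a+b−2) = 41.8/56.8 ≈ 0.7359.

p̂_MAP = 0.7359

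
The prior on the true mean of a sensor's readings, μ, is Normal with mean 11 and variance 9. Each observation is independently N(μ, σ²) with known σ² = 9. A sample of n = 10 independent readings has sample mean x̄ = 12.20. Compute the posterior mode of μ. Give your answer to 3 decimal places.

n = 10, x̄ = 12.20.
For a Normal prior and Normal likelihood with known variance, the posterior is Normal; its mode equals its mean, the precision-weighted average.
Prior precision 1/σ₀² = 1/9; data precision n/σ² = 10/9.
μ̂ = ((1/9)·11 + (10/9)·12.2) / (1/9 + 10/9) = (133/9)/(11/9) = 133/11 ≈ 12.091.

μ̂_MAP = 12.091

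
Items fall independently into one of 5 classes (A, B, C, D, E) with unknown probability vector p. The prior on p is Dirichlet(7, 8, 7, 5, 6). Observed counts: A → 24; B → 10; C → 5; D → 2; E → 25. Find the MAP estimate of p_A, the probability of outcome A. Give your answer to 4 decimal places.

The posterior is Dirichlet(αᵢ + nᵢ) = Dirichlet(31, 18, 12, 7, 31).
For a Dirichlet(a₁,…,a_K) with all aᵢ > 1, the mode has j-th component (aⱼ − 1)/(Σaᵢ − K).
Here Σaᵢ = 99 and K = 5, so p_A = (31 − 1)/(99 − 5) = 30/94 ≈ 0.3191.

MAP estimate of p_A = 0.3191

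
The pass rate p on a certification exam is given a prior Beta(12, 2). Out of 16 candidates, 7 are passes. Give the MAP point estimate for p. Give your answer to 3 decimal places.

p̂_MAP = 0.643

Prior: Beta(12, 2).
Data: 7 successes in 16 trials. The binomial likelihood contributes p^7(1−p)^9, so the posterior is Beta(12+7, 2+9) = Beta(19, 11).
For Beta(a, b) with a, b > 1 the mode is (a−1)/(a+b−2) = 18/28 ≈ 0.643.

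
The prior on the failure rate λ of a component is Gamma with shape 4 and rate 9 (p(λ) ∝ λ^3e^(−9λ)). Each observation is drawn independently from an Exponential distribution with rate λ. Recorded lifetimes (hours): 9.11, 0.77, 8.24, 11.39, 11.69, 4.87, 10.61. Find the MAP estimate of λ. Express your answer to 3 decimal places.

λ̂_MAP = 0.152

The Exponential(rate=λ) likelihood is ∝ λ^n e^(−λΣtᵢ). Here n = 7 and Σtᵢ = 9.11 + 0.77 + 8.24 + 11.39 + 11.69 + 4.87 + 10.61 = 56.68.
Posterior ∝ λ^3e^(−9λ) · λ^7e^(−56.68λ) = λ^10e^(−65.68λ), i.e. Gamma(11, 65.68).
Mode = (a−1)/b = 10/65.68 ≈ 0.152.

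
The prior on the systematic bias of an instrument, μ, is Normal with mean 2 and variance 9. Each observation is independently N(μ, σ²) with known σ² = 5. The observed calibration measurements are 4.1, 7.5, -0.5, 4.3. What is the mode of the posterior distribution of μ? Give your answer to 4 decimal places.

μ̂_MAP = 3.6244

n = 4; x̄ = (4.1 + 7.5 + (-0.5) + 4.3)/4 = 15.4/4 = 3.85.
For a Normal prior and Normal likelihood with known variance, the posterior is Normal; its mode equals its mean, the precision-weighted average.
Prior precision 1/σ₀² = 1/9; data precision n/σ² = 4/5 = 0.8.
μ̂ = ((1/9)·2 + 0.8·3.85) / (1/9 + 0.8) = (743/225)/(41/45) = 743/205 ≈ 3.6244.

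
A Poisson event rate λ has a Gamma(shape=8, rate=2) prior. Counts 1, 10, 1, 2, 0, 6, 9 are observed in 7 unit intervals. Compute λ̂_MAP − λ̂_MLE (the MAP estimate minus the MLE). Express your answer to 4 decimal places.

MAP − MLE = -0.1429

Σxᵢ = 29. Posterior is Gamma(37, 9); MAP = (37−1)/9 = 36/9 ≈ 4.00000.
MLE = x̄ = 29/7 ≈ 4.14286.
Difference = 36/9 − 29/7 = -1/7 ≈ -0.1429.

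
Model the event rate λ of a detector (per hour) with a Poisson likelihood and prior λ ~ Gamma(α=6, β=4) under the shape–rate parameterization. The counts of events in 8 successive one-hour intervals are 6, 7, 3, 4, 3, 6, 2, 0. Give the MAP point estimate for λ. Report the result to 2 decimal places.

λ̂_MAP = 3.00

Σxᵢ = 6+7+3+4+3+6+2+0 = 31, with n = 8.
Posterior ∝ λ^5e^(−4λ) · λ^31e^(−8λ) = λ^36e^(−12λ), i.e. Gamma(shape=37, rate=12).
The mode of a Gamma(a, b) with a ≥ 1 (shape–rate) is (a−1)/b = 36/12 ≈ 3.00.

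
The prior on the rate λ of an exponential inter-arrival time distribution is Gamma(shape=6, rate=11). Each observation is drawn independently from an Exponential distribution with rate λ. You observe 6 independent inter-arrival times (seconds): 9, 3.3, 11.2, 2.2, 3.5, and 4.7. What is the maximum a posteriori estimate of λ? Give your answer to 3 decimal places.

The Exponential(rate=λ) likelihood is ∝ λ^n e^(−λΣtᵢ). Here n = 6 and Σtᵢ = 9 + 3.3 + 11.2 + 2.2 + 3.5 + 4.7 = 33.9.
Posterior ∝ λ^5e^(−11λ) · λ^6e^(−33.9λ) = λ^11e^(−44.9λ), i.e. Gamma(12, 44.9).
Mode = (a−1)/b = 11/44.9 ≈ 0.245.

λ̂_MAP = 0.245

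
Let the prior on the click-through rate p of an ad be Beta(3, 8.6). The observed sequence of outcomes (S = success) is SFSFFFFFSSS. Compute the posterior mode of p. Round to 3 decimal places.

Prior: Beta(3, 8.6).
Data: 5 successes in 11 trials (from the sequence). The binomial likelihood contributes p^5(1−p)^6, so the posterior is Beta(3+5, 8.6+6) = Beta(8, 14.6).
For Beta(a, b) with a, b > 1 the mode is (a−1)/(a+b−2) = 7/20.6 ≈ 0.340.

p̂_MAP = 0.340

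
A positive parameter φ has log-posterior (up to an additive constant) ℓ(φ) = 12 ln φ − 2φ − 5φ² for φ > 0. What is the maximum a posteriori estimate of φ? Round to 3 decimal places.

ℓ'(φ) = 12/φ − 2 − 10φ. Setting this to zero and multiplying by φ: 10φ² + 2φ − 12 = 0.
φ = (−2 + √(2² + 4·10·12)) / (2·10) = (−2 + √484) / 20 = (−2 + 22)/20 = 1.
ℓ''(φ) = −12/φ² − 10 < 0, confirming a maximum.

φ̂_MAP = 1.000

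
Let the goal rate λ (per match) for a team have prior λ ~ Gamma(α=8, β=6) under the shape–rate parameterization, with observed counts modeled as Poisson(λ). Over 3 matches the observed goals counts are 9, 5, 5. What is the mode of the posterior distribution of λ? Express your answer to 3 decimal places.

Σxᵢ = 9+5+5 = 19, with n = 3.
Posterior ∝ λ^7e^(−6λ) · λ^19e^(−3λ) = λ^26e^(−9λ), i.e. Gamma(shape=27, rate=9).
The mode of a Gamma(a, b) with a ≥ 1 (shape–rate) is (a−1)/b = 26/9 ≈ 2.889.

λ̂_MAP = 2.889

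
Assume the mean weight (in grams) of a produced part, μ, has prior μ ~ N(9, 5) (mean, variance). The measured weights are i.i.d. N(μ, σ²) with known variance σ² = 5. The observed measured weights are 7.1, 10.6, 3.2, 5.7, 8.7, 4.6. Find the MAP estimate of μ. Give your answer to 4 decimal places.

μ̂_MAP = 6.9857

n = 6; x̄ = (7.1 + 10.6 + 3.2 + 5.7 + 8.7 + 4.6)/6 = 39.9/6 = 6.65.
For a Normal prior and Normal likelihood with known variance, the posterior is Normal; its mode equals its mean, the precision-weighted average.
Prior precision 1/σ₀² = 1/5 = 0.2; data precision n/σ² = 6/5 = 1.2.
μ̂ = (0.2·9 + 1.2·6.65) / (0.2 + 1.2) = 9.78/1.4 = 489/70 ≈ 6.9857.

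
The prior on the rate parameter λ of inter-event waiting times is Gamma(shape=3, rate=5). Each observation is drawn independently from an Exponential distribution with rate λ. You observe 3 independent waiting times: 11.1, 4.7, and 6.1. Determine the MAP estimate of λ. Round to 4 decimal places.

λ̂_MAP = 0.1859

The Exponential(rate=λ) likelihood is ∝ λ^n e^(−λΣtᵢ). Here n = 3 and Σtᵢ = 11.1 + 4.7 + 6.1 = 21.9.
Posterior ∝ λ^2e^(−5λ) · λ^3e^(−21.9λ) = λ^5e^(−26.9λ), i.e. Gamma(6, 26.9).
Mode = (a−1)/b = 5/26.9 ≈ 0.1859.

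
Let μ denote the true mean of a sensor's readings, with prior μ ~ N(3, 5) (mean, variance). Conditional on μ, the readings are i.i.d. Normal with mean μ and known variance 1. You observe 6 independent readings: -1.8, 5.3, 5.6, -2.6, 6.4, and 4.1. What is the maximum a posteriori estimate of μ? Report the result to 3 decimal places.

μ̂_MAP = 2.839

n = 6; x̄ = ((-1.8) + 5.3 + 5.6 + (-2.6) + 6.4 + 4.1)/6 = 17/6 = 17/6 ≈ 2.8333.
For a Normal prior and Normal likelihood with known variance, the posterior is Normal; its mode equals its mean, the precision-weighted average.
Prior precision 1/σ₀² = 1/5 = 0.2; data precision n/σ² = 6/1 = 6.
μ̂ = (0.2·3 + 6·(17/6)) / (0.2 + 6) = 17.6/6.2 = 88/31 ≈ 2.839.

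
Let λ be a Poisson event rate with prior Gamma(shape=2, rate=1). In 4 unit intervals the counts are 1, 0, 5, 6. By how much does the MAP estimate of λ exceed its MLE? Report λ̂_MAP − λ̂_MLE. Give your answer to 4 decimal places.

MAP − MLE = -0.4000

Σxᵢ = 12. Posterior is Gamma(14, 5); MAP = (14−1)/5 = 13/5 ≈ 2.60000.
MLE = x̄ = 12/4 ≈ 3.00000.
Difference = 13/5 − 12/4 = -2/5 ≈ -0.4000.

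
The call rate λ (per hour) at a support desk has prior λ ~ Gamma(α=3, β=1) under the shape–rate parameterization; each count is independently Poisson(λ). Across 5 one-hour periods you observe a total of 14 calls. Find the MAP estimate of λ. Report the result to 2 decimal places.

λ̂_MAP = 2.67

Σxᵢ = 14, n = 5.
Posterior ∝ λ^2e^(−1λ) · λ^14e^(−5λ) = λ^16e^(−6λ), i.e. Gamma(shape=17, rate=6).
The mode of a Gamma(a, b) with a ≥ 1 (shape–rate) is (a−1)/b = 16/6 ≈ 2.67.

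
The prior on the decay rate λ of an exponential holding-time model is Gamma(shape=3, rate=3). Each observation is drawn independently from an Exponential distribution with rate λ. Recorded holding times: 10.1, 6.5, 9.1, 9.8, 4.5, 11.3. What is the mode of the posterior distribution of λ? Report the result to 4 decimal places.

λ̂_MAP = 0.1473

The Exponential(rate=λ) likelihood is ∝ λ^n e^(−λΣtᵢ). Here n = 6 and Σtᵢ = 10.1 + 6.5 + 9.1 + 9.8 + 4.5 + 11.3 = 51.3.
Posterior ∝ λ^2e^(−3λ) · λ^6e^(−51.3λ) = λ^8e^(−54.3λ), i.e. Gamma(9, 54.3).
Mode = (a−1)/b = 8/54.3 ≈ 0.1473.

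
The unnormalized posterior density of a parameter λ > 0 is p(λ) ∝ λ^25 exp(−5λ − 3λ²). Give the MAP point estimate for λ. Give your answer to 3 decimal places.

ℓ'(λ) = 25/λ − 5 − 6λ. Setting this to zero and multiplying by λ: 6λ² + 5λ − 25 = 0.
λ = (−5 + √(5² + 4·6·25)) / (2·6) = (−5 + √625) / 12 = (−5 + 25)/12 = 5/3.
ℓ''(λ) = −25/λ² − 6 < 0, confirming a maximum.

λ̂_MAP = 1.667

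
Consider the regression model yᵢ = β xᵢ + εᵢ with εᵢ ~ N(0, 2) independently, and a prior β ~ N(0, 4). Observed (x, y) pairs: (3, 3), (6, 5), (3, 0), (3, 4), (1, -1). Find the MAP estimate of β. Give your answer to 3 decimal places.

β̂_MAP = 0.775

log p(β | y) = −Σ(yᵢ − βxᵢ)²/(2·2) − β²/(2·4) + const.
Setting the derivative to zero: Σxᵢ(yᵢ − βxᵢ)/2 − β/4 = 0, so β = Σxᵢyᵢ / (Σxᵢ² + σ²/τ²).
Σxᵢyᵢ = 3·3 + 6·5 + 3·0 + 3·4 + 1·(-1) = 50; Σxᵢ² = 64; σ²/τ² = 0.5.
β̂_MAP = 50 / (64 + 0.5) = 50/64.5 ≈ 0.775.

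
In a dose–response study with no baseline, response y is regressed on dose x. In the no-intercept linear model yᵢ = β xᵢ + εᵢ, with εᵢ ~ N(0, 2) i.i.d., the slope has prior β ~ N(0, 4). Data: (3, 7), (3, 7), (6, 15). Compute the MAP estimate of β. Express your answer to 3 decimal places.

β̂_MAP = 2.422

log p(β | y) = −Σ(yᵢ − βxᵢ)²/(2·2) − β²/(2·4) + const.
Setting the derivative to zero: Σxᵢ(yᵢ − βxᵢ)/2 − β/4 = 0, so β = Σxᵢyᵢ / (Σxᵢ² + σ²/τ²).
Σxᵢyᵢ = 3·7 + 3·7 + 6·15 = 132; Σxᵢ² = 54; σ²/τ² = 0.5.
β̂_MAP = 132 / (54 + 0.5) = 132/54.5 ≈ 2.422.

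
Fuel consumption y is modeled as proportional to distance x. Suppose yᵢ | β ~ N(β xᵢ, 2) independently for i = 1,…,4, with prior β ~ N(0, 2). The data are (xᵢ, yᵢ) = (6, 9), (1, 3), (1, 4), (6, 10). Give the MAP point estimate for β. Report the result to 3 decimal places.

β̂_MAP = 1.613

log p(β | y) = −Σ(yᵢ − βxᵢ)²/(2·2) − β²/(2·2) + const.
Setting the derivative to zero: Σxᵢ(yᵢ − βxᵢ)/2 − β/2 = 0, so β = Σxᵢyᵢ / (Σxᵢ² + σ²/τ²).
Σxᵢyᵢ = 6·9 + 1·3 + 1·4 + 6·10 = 121; Σxᵢ² = 74; σ²/τ² = 1.
β̂_MAP = 121 / (74 + 1) = 121/75 ≈ 1.613.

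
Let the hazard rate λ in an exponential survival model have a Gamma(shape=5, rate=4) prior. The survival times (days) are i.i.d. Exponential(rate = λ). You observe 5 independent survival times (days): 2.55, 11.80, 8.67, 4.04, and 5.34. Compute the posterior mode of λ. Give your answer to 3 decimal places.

The Exponential(rate=λ) likelihood is ∝ λ^n e^(−λΣtᵢ). Here n = 5 and Σtᵢ = 2.55 + 11.80 + 8.67 + 4.04 + 5.34 = 32.40.
Posterior ∝ λ^4e^(−4λ) · λ^5e^(−32.40λ) = λ^9e^(−36.40λ), i.e. Gamma(10, 36.40).
Mode = (a−1)/b = 9/36.40 ≈ 0.247.

λ̂_MAP = 0.247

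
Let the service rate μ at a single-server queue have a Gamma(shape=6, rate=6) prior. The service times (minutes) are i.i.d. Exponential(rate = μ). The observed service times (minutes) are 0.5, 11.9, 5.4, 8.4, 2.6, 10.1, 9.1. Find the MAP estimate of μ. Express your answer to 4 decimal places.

The Exponential(rate=μ) likelihood is ∝ μ^n e^(−μΣtᵢ). Here n = 7 and Σtᵢ = 0.5 + 11.9 + 5.4 + 8.4 + 2.6 + 10.1 + 9.1 = 48.
Posterior ∝ μ^5e^(−6μ) · μ^7e^(−48μ) = μ^12e^(−54μ), i.e. Gamma(13, 54).
Mode = (a−1)/b = 12/54 ≈ 0.2222.

μ̂_MAP = 0.2222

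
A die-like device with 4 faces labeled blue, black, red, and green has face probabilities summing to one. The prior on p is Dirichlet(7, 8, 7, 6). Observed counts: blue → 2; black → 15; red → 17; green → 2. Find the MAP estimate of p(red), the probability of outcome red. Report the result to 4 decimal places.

The posterior is Dirichlet(αᵢ + nᵢ) = Dirichlet(9, 23, 24, 8).
For a Dirichlet(a₁,…,a_K) with all aᵢ > 1, the mode has j-th component (aⱼ − 1)/(Σaᵢ − K).
Here Σaᵢ = 64 and K = 4, so p(red) = (24 − 1)/(64 − 4) = 23/60 ≈ 0.3833.

MAP estimate of p(red) = 0.3833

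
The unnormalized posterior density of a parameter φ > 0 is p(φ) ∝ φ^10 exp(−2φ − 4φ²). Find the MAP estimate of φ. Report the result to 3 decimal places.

ℓ'(φ) = 10/φ − 2 − 8φ. Setting this to zero and multiplying by φ: 8φ² + 2φ − 10 = 0.
φ = (−2 + √(2² + 4·8·10)) / (2·8) = (−2 + √324) / 16 = (−2 + 18)/16 = 1.
ℓ''(φ) = −10/φ² − 8 < 0, confirming a maximum.

φ̂_MAP = 1.000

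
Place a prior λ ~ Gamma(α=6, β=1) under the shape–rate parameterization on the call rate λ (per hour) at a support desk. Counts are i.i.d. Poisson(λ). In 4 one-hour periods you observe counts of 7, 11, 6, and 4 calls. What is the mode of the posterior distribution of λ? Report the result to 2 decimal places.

λ̂_MAP = 6.60

Σxᵢ = 7+11+6+4 = 28, with n = 4.
Posterior ∝ λ^5e^(−1λ) · λ^28e^(−4λ) = λ^33e^(−5λ), i.e. Gamma(shape=34, rate=5).
The mode of a Gamma(a, b) with a ≥ 1 (shape–rate) is (a−1)/b = 33/5 ≈ 6.60.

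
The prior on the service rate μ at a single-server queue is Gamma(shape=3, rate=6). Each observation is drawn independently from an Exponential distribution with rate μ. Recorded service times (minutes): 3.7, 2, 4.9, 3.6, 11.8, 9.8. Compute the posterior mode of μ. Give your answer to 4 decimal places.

μ̂_MAP = 0.1914

The Exponential(rate=μ) likelihood is ∝ μ^n e^(−μΣtᵢ). Here n = 6 and Σtᵢ = 3.7 + 2 + 4.9 + 3.6 + 11.8 + 9.8 = 35.8.
Posterior ∝ μ^2e^(−6μ) · μ^6e^(−35.8μ) = μ^8e^(−41.8μ), i.e. Gamma(9, 41.8).
Mode = (a−1)/b = 8/41.8 ≈ 0.1914.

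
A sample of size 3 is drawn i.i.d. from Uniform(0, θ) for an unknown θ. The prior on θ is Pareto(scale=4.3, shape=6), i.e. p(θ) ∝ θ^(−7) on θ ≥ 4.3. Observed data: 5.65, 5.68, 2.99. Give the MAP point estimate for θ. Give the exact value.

θ̂_MAP = 5.68

The Uniform(0, θ) likelihood is θ^(−n) for θ ≥ max(xᵢ), zero otherwise. Here max(xᵢ) = 5.68.
Posterior ∝ θ^(−7) · θ^(−3) = θ^(−10) on θ ≥ max(4.3, 5.68) = 5.68.
This density is strictly decreasing in θ, so the posterior mode lies at the lower boundary of the support.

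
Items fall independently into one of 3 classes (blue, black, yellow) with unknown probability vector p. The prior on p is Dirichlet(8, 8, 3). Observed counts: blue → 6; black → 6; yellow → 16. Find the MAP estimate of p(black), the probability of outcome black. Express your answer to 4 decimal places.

MAP estimate of p(black) = 0.2955

The posterior is Dirichlet(αᵢ + nᵢ) = Dirichlet(14, 14, 19).
For a Dirichlet(a₁,…,a_K) with all aᵢ > 1, the mode has j-th component (aⱼ − 1)/(Σaᵢ − K).
Here Σaᵢ = 47 and K = 3, so p(black) = (14 − 1)/(47 − 3) = 13/44 ≈ 0.2955.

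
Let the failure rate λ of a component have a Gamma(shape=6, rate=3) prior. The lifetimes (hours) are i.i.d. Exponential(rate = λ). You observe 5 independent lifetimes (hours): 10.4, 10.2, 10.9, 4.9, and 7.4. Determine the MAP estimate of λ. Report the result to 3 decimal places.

The Exponential(rate=λ) likelihood is ∝ λ^n e^(−λΣtᵢ). Here n = 5 and Σtᵢ = 10.4 + 10.2 + 10.9 + 4.9 + 7.4 = 43.8.
Posterior ∝ λ^5e^(−3λ) · λ^5e^(−43.8λ) = λ^10e^(−46.8λ), i.e. Gamma(11, 46.8).
Mode = (a−1)/b = 10/46.8 ≈ 0.214.

λ̂_MAP = 0.214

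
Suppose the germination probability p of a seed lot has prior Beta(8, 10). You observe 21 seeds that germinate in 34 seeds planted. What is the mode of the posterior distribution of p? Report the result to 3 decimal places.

p̂_MAP = 0.560

Prior: Beta(8, 10).
Data: 21 successes in 34 trials. The binomial likelihood contributes p^21(1−p)^13, so the posterior is Beta(8+21, 10+13) = Beta(29, 23).
For Beta(a, b) with a, b > 1 the mode is (a−1)/(a+b−2) = 28/50 ≈ 0.560.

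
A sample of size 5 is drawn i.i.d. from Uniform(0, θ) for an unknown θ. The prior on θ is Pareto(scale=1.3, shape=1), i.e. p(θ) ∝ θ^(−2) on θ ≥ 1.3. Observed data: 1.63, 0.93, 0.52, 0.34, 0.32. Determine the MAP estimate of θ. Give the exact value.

The Uniform(0, θ) likelihood is θ^(−n) for θ ≥ max(xᵢ), zero otherwise. Here max(xᵢ) = 1.63.
Posterior ∝ θ^(−2) · θ^(−5) = θ^(−7) on θ ≥ max(1.3, 1.63) = 1.63.
This density is strictly decreasing in θ, so the posterior mode lies at the lower boundary of the support.

θ̂_MAP = 1.63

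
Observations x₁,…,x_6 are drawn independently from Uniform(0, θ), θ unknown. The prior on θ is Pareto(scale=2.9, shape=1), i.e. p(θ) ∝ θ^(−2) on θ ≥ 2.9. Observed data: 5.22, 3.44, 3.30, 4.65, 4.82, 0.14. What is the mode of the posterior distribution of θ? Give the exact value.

θ̂_MAP = 5.22

The Uniform(0, θ) likelihood is θ^(−n) for θ ≥ max(xᵢ), zero otherwise. Here max(xᵢ) = 5.22.
Posterior ∝ θ^(−2) · θ^(−6) = θ^(−8) on θ ≥ max(2.9, 5.22) = 5.22.
This density is strictly decreasing in θ, so the posterior mode lies at the lower boundary of the support.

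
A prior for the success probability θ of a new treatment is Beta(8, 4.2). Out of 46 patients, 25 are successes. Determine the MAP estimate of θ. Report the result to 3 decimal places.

Prior: Beta(8, 4.2).
Data: 25 successes in 46 trials. The binomial likelihood contributes θ^25(1−θ)^21, so the posterior is Beta(8+25, 4.2+21) = Beta(33, 25.2).
For Beta(a, b) with a, b > 1 the mode is (a−1)/(a+b−2) = 32/56.2 ≈ 0.569.

θ̂_MAP = 0.569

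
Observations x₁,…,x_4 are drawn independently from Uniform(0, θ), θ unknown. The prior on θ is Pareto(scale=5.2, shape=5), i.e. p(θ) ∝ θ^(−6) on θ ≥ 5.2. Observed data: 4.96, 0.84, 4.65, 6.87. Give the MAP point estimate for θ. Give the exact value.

θ̂_MAP = 6.87

The Uniform(0, θ) likelihood is θ^(−n) for θ ≥ max(xᵢ), zero otherwise. Here max(xᵢ) = 6.87.
Posterior ∝ θ^(−6) · θ^(−4) = θ^(−10) on θ ≥ max(5.2, 6.87) = 6.87.
This density is strictly decreasing in θ, so the posterior mode lies at the lower boundary of the support.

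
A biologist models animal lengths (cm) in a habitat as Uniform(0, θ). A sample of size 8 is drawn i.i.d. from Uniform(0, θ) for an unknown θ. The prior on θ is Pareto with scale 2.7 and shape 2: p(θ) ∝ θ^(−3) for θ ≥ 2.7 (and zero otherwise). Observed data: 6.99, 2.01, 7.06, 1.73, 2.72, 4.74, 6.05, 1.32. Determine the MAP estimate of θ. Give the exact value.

The Uniform(0, θ) likelihood is θ^(−n) for θ ≥ max(xᵢ), zero otherwise. Here max(xᵢ) = 7.06.
Posterior ∝ θ^(−3) · θ^(−8) = θ^(−11) on θ ≥ max(2.7, 7.06) = 7.06.
This density is strictly decreasing in θ, so the posterior mode lies at the lower boundary of the support.

θ̂_MAP = 7.06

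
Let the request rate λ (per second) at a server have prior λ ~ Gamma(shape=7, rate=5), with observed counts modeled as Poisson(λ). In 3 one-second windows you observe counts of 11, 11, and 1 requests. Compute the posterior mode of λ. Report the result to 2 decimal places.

Σxᵢ = 11+11+1 = 23, with n = 3.
Posterior ∝ λ^6e^(−5λ) · λ^23e^(−3λ) = λ^29e^(−8λ), i.e. Gamma(shape=30, rate=8).
The mode of a Gamma(a, b) with a ≥ 1 (shape–rate) is (a−1)/b = 29/8 ≈ 3.63.

λ̂_MAP = 3.63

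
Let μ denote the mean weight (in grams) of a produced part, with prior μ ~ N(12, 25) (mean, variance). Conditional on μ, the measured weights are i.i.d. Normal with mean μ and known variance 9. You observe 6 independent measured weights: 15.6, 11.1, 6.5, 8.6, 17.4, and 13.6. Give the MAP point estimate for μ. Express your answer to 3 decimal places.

n = 6; x̄ = (15.6 + 11.1 + 6.5 + 8.6 + 17.4 + 13.6)/6 = 72.8/6 = 182/15 ≈ 12.1333.
For a Normal prior and Normal likelihood with known variance, the posterior is Normal; its mode equals its mean, the precision-weighted average.
Prior precision 1/σ₀² = 1/25 = 0.04; data precision n/σ² = 6/9 = 2/3.
μ̂ = (0.04·12 + (2/3)·(182/15)) / (0.04 + 2/3) = (1928/225)/(53/75) = 1928/159 ≈ 12.126.

μ̂_MAP = 12.126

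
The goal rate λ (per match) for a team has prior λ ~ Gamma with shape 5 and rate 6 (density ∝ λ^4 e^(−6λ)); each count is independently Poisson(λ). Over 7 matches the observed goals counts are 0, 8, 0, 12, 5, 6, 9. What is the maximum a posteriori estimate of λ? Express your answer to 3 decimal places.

Σxᵢ = 0+8+0+12+5+6+9 = 40, with n = 7.
Posterior ∝ λ^4e^(−6λ) · λ^40e^(−7λ) = λ^44e^(−13λ), i.e. Gamma(shape=45, rate=13).
The mode of a Gamma(a, b) with a ≥ 1 (shape–rate) is (a−1)/b = 44/13 ≈ 3.385.

λ̂_MAP = 3.385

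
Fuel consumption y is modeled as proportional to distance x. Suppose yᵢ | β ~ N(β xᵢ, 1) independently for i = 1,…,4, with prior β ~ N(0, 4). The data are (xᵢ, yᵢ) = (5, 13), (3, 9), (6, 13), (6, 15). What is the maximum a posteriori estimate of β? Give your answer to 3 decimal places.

β̂_MAP = 2.447

log p(β | y) = −Σ(yᵢ − βxᵢ)²/(2·1) − β²/(2·4) + const.
Setting the derivative to zero: Σxᵢ(yᵢ − βxᵢ)/1 − β/4 = 0, so β = Σxᵢyᵢ / (Σxᵢ² + σ²/τ²).
Σxᵢyᵢ = 5·13 + 3·9 + 6·13 + 6·15 = 260; Σxᵢ² = 106; σ²/τ² = 0.25.
β̂_MAP = 260 / (106 + 0.25) = 260/106.25 ≈ 2.447.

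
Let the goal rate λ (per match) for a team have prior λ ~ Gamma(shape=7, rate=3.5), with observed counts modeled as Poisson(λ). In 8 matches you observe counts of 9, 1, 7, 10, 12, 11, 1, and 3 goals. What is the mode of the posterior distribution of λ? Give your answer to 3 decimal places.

λ̂_MAP = 5.217

Σxᵢ = 9+1+7+10+12+11+1+3 = 54, with n = 8.
Posterior ∝ λ^6e^(−3.5λ) · λ^54e^(−8λ) = λ^60e^(−11.5λ), i.e. Gamma(shape=61, rate=11.5).
The mode of a Gamma(a, b) with a ≥ 1 (shape–rate) is (a−1)/b = 60/11.5 ≈ 5.217.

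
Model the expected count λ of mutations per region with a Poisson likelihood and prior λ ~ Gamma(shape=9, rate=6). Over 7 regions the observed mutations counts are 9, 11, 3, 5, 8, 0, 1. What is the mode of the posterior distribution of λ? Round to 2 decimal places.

Σxᵢ = 9+11+3+5+8+0+1 = 37, with n = 7.
Posterior ∝ λ^8e^(−6λ) · λ^37e^(−7λ) = λ^45e^(−13λ), i.e. Gamma(shape=46, rate=13).
The mode of a Gamma(a, b) with a ≥ 1 (shape–rate) is (a−1)/b = 45/13 ≈ 3.46.

λ̂_MAP = 3.46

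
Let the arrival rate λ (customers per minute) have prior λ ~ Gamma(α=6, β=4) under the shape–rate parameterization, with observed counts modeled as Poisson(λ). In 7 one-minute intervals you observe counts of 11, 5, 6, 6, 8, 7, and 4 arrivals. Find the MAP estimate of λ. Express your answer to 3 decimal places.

Σxᵢ = 11+5+6+6+8+7+4 = 47, with n = 7.
Posterior ∝ λ^5e^(−4λ) · λ^47e^(−7λ) = λ^52e^(−11λ), i.e. Gamma(shape=53, rate=11).
The mode of a Gamma(a, b) with a ≥ 1 (shape–rate) is (a−1)/b = 52/11 ≈ 4.727.

λ̂_MAP = 4.727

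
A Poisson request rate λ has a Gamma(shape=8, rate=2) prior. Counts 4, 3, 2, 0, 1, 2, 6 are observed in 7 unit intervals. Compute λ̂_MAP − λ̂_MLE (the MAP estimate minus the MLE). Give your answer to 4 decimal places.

Σxᵢ = 18. Posterior is Gamma(26, 9); MAP = (26−1)/9 = 25/9 ≈ 2.77778.
MLE = x̄ = 18/7 ≈ 2.57143.
Difference = 25/9 − 18/7 = 13/63 ≈ 0.2063.

MAP − MLE = 0.2063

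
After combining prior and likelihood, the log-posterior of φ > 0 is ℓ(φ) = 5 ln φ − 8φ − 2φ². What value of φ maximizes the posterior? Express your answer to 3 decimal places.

φ̂_MAP = 0.500

ℓ'(φ) = 5/φ − 8 − 4φ. Setting this to zero and multiplying by φ: 4φ² + 8φ − 5 = 0.
φ = (−8 + √(8² + 4·4·5)) / (2·4) = (−8 + √144) / 8 = (−8 + 12)/8 = 1/2.
ℓ''(φ) = −5/φ² − 4 < 0, confirming a maximum.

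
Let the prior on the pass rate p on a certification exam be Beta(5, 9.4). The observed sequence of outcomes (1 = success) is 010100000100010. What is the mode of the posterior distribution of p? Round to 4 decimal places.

Prior: Beta(5, 9.4).
Data: 4 successes in 15 trials (from the sequence). The binomial likelihood contributes p^4(1−p)^11, so the posterior is Beta(5+4, 9.4+11) = Beta(9, 20.4).
For Beta(a, b) with a, b > 1 the mode is (a−1)/(a+b−2) = 8/27.4 ≈ 0.2920.

p̂_MAP = 0.2920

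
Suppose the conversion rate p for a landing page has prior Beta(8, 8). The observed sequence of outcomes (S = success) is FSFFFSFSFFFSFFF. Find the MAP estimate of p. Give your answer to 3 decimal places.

p̂_MAP = 0.379

Prior: Beta(8, 8).
Data: 4 successes in 15 trials (from the sequence). The binomial likelihood contributes p^4(1−p)^11, so the posterior is Beta(8+4, 8+11) = Beta(12, 19).
For Beta(a, b) with a, b > 1 the mode is (a−1)/(a+b−2) = 11/29 ≈ 0.379.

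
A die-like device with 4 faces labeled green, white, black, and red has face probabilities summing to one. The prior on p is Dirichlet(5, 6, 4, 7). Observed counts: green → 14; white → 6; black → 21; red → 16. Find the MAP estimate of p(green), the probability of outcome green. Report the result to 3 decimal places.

The posterior is Dirichlet(αᵢ + nᵢ) = Dirichlet(19, 12, 25, 23).
For a Dirichlet(a₁,…,a_K) with all aᵢ > 1, the mode has j-th component (aⱼ − 1)/(Σaᵢ − K).
Here Σaᵢ = 79 and K = 4, so p(green) = (19 − 1)/(79 − 4) = 18/75 ≈ 0.240.

MAP estimate of p(green) = 0.240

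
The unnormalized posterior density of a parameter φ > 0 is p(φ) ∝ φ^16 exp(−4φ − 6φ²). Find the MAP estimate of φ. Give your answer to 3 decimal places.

φ̂_MAP = 1.000

ℓ'(φ) = 16/φ − 4 − 12φ. Setting this to zero and multiplying by φ: 12φ² + 4φ − 16 = 0.
φ = (−4 + √(4² + 4·12·16)) / (2·12) = (−4 + √784) / 24 = (−4 + 28)/24 = 1.
ℓ''(φ) = −16/φ² − 12 < 0, confirming a maximum.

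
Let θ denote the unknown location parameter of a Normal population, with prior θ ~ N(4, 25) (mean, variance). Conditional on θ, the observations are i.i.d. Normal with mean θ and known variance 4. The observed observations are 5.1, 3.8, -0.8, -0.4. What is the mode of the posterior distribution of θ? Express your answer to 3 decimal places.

θ̂_MAP = 2.005

n = 4; x̄ = (5.1 + 3.8 + (-0.8) + (-0.4))/4 = 7.7/4 = 1.925.
For a Normal prior and Normal likelihood with known variance, the posterior is Normal; its mode equals its mean, the precision-weighted average.
Prior precision 1/σ₀² = 1/25 = 0.04; data precision n/σ² = 4/4 = 1.
θ̂ = (0.04·4 + 1·1.925) / (0.04 + 1) = 2.085/1.04 = 417/208 ≈ 2.005.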